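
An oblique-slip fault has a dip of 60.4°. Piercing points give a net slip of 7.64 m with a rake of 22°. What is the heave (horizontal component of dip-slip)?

1.41 m

dip-slip = net slip × sin(rake) = 7.64 m × sin(22°) = 2.862 m
heave = dip-slip × cos(dip) = 2.862 × cos(60.4°) = 1.41 m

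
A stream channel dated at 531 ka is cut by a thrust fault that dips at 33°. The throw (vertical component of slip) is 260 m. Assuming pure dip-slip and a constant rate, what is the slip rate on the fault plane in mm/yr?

0.899 mm/yr

dip-slip = throw / sin(dip) = 260 m / sin(33°) = 477.4 m
rate = 477.4 m / 531 ka = 0.000899 m/yr = 0.899 mm/yr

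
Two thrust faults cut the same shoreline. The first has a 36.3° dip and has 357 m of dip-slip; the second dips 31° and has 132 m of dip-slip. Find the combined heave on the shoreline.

heave_A = 357 × cos(36.3°) = 287.7 m
heave_B = 132 × cos(31°) = 113.1 m
total = 287.7 + 113.1 = 401 m

401 m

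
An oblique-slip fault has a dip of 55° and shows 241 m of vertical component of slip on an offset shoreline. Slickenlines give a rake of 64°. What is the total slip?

327 m

dip-slip = throw / sin(dip) = 241 / sin(55°) = 294.2 m
net slip = dip-slip / sin(rake) = 294.2 / sin(64°) = 327 m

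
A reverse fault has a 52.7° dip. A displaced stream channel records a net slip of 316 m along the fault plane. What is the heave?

191 m

heave = dip-slip × cos(dip) = 316 m × cos(52.7°) = 191 m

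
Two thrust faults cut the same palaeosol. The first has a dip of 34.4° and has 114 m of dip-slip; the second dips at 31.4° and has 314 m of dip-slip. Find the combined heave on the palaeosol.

heave_A = 114 × cos(34.4°) = 94.06 m
heave_B = 314 × cos(31.4°) = 268 m
total = 94.06 + 268 = 362 m

362 m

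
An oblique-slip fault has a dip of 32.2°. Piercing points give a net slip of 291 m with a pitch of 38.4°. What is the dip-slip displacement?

181 m

dip-slip = net slip × sin(rake) = 291 m × sin(38.4°) = 181 m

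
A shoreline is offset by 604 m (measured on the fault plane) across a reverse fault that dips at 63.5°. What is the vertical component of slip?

throw = dip-slip × sin(dip) = 604 m × sin(63.5°) = 541 m

541 m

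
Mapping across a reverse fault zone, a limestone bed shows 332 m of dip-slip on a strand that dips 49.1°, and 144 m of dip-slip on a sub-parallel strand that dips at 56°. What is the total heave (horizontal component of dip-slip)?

298 m

heave_A = 332 × cos(49.1°) = 217.4 m
heave_B = 144 × cos(56°) = 80.52 m
total = 217.4 + 80.52 = 298 m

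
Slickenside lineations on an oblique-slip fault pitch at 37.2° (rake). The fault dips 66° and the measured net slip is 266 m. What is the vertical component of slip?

dip-slip = net slip × sin(rake) = 266 m × sin(37.2°) = 160.8 m
throw = dip-slip × sin(dip) = 160.8 × sin(66°) = 147 m

147 m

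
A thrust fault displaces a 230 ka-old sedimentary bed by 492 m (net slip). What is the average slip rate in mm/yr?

2.14 mm/yr

rate = 492 m / 230 ka = 0.00214 m/yr = 2.14 mm/yr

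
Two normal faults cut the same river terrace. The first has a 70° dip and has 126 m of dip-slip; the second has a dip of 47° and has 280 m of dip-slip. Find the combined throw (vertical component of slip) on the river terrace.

throw_A = 126 × sin(70°) = 118.4 m
throw_B = 280 × sin(47°) = 204.8 m
total = 118.4 + 204.8 = 323 m

323 m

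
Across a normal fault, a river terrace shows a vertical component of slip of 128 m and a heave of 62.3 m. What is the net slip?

net slip = √(throw² + heave²) = √(128² + 62.3²) = 142 m

142 m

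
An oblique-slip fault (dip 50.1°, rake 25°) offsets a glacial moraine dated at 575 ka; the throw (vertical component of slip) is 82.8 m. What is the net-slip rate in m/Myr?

dip-slip = throw / sin(dip) = 82.8 / sin(50.1°) = 107.9 m
net slip = dip-slip / sin(rake) = 107.9 / sin(25°) = 255.4 m
rate = 255.4 m / 575 ka = 0.000444 m/yr = 444 m/Myr

444 m/Myr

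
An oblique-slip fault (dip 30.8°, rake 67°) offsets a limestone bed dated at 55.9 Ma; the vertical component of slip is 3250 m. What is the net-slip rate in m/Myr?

dip-slip = throw / sin(dip) = 3250 / sin(30.8°) = 6347 m
net slip = dip-slip / sin(rake) = 6347 / sin(67°) = 6895 m
rate = 6895 m / 55.9 Ma = 0.000123 m/yr = 123 m/Myr

123 m/Myr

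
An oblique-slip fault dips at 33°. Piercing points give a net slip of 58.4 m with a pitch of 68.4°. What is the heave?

dip-slip = net slip × sin(rake) = 58.4 m × sin(68.4°) = 54.30 m
heave = dip-slip × cos(dip) = 54.30 × cos(33°) = 45.5 m

45.5 m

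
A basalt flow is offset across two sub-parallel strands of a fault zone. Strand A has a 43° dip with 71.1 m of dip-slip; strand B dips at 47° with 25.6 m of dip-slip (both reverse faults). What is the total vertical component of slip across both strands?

throw_A = 71.1 × sin(43°) = 48.49 m
throw_B = 25.6 × sin(47°) = 18.72 m
total = 48.49 + 18.72 = 67.2 m

67.2 m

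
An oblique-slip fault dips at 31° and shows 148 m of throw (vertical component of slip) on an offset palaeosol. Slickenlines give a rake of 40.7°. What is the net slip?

441 m

dip-slip = throw / sin(dip) = 148 / sin(31°) = 287.4 m
net slip = dip-slip / sin(rake) = 287.4 / sin(40.7°) = 441 m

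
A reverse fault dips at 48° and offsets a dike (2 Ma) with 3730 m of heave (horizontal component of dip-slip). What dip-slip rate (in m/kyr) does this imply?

dip-slip = heave / cos(dip) = 3730 m / cos(48°) = 5574 m
rate = 5574 m / 2 Ma = 0.00279 m/yr = 2.79 m/kyr

2.79 m/kyr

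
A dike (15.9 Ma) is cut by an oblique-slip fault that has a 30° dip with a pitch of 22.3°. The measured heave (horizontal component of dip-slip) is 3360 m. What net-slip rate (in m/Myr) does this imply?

dip-slip = heave / cos(dip) = 3360 / cos(30°) = 3880 m
net slip = dip-slip / sin(rake) = 3880 / sin(22.3°) = 10220 m
rate = 10220 m / 15.9 Ma = 0.000643 m/yr = 643 m/Myr

643 m/Myr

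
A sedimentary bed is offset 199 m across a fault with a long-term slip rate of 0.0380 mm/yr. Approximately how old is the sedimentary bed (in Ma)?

age = offset / rate = 199 m / (0.0380 mm/yr) = 5.24e+06 yr = 5.24 Ma

5.24 Ma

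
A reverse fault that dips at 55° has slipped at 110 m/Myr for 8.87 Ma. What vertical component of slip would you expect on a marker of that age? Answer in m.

799 m

dip-slip = rate × time = 110 m/Myr × 8.87 Ma = 975.7 m
throw = dip-slip × sin(dip) = 975.7 × sin(55°) = 799 m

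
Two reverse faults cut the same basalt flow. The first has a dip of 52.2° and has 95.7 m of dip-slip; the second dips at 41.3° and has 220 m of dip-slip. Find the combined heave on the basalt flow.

224 m

heave_A = 95.7 × cos(52.2°) = 58.66 m
heave_B = 220 × cos(41.3°) = 165.3 m
total = 58.66 + 165.3 = 224 m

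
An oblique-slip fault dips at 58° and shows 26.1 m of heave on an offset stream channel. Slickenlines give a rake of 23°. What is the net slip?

dip-slip = heave / cos(dip) = 26.1 / cos(58°) = 49.25 m
net slip = dip-slip / sin(rake) = 49.25 / sin(23°) = 126 m

126 m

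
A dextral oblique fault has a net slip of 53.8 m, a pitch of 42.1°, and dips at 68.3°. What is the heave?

dip-slip = net slip × sin(rake) = 53.8 m × sin(42.1°) = 36.07 m
heave = dip-slip × cos(dip) = 36.07 × cos(68.3°) = 13.3 m

13.3 m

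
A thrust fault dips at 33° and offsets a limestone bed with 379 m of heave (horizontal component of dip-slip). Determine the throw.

throw = heave × tan(dip) = 379 × tan(33°) = 246 m

246 m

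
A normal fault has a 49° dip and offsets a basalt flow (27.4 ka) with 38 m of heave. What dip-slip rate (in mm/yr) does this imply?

dip-slip = heave / cos(dip) = 38 m / cos(49°) = 57.92 m
rate = 57.92 m / 27.4 ka = 0.00211 m/yr = 2.11 mm/yr

2.11 mm/yr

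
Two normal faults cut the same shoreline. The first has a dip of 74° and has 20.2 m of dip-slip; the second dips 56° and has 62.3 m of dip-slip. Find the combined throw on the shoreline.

71.1 m

throw_A = 20.2 × sin(74°) = 19.42 m
throw_B = 62.3 × sin(56°) = 51.65 m
total = 19.42 + 51.65 = 71.1 m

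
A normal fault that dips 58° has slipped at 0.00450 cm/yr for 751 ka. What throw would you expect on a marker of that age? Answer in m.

dip-slip = rate × time = 0.00450 cm/yr × 751 ka = 33.79 m
throw = dip-slip × sin(dip) = 33.79 × sin(58°) = 28.7 m

28.7 m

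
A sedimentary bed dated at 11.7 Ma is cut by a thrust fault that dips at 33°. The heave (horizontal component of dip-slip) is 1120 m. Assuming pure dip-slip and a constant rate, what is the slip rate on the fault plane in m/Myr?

dip-slip = heave / cos(dip) = 1120 m / cos(33°) = 1335 m
rate = 1335 m / 11.7 Ma = 0.000114 m/yr = 114 m/Myr

114 m/Myr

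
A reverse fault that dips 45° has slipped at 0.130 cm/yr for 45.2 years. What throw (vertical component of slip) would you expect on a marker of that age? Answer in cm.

dip-slip = rate × time = 0.130 cm/yr × 45.2 years = 0.05876 m
throw = dip-slip × sin(dip) = 0.05876 × sin(45°) = 0.0415 m = 4.15 cm

4.15 cm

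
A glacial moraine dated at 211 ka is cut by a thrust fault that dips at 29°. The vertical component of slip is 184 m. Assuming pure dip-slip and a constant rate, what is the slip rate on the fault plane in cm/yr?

0.180 cm/yr

dip-slip = throw / sin(dip) = 184 m / sin(29°) = 379.5 m
rate = 379.5 m / 211 ka = 0.00180 m/yr = 0.180 cm/yr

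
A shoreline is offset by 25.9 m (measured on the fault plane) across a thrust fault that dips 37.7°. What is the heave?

20.5 m

heave = dip-slip × cos(dip) = 25.9 m × cos(37.7°) = 20.5 m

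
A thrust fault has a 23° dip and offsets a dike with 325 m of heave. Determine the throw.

throw = heave × tan(dip) = 325 × tan(23°) = 138 m

138 m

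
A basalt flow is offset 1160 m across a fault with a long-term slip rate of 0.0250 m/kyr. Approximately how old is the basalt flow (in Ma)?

age = offset / rate = 1160 m / (0.0250 m/kyr) = 4.64e+07 yr = 46.4 Ma

46.4 Ma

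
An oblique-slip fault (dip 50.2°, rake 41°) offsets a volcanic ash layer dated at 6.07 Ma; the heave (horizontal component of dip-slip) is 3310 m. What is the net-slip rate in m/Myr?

1300 m/Myr

dip-slip = heave / cos(dip) = 3310 / cos(50.2°) = 5171 m
net slip = dip-slip / sin(rake) = 5171 / sin(41°) = 7882 m
rate = 7882 m / 6.07 Ma = 0.00130 m/yr = 1300 m/Myr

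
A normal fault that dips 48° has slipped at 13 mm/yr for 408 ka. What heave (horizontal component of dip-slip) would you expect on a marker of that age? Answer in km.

3.55 km

dip-slip = rate × time = 13 mm/yr × 408 ka = 5304 m
heave = dip-slip × cos(dip) = 5304 × cos(48°) = 3550 m = 3.55 km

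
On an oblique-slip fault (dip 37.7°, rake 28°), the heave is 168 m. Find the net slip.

452 m

dip-slip = heave / cos(dip) = 168 / cos(37.7°) = 212.3 m
net slip = dip-slip / sin(rake) = 212.3 / sin(28°) = 452 m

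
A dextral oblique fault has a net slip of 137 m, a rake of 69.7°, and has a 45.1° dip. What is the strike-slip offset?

strike-slip = net slip × cos(rake) = 137 m × cos(69.7°) = 47.5 m

47.5 m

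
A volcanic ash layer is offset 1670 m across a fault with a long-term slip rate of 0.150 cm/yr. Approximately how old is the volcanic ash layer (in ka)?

age = offset / rate = 1670 m / (0.150 cm/yr) = 1.11e+06 yr = 1110 ka

1110 ka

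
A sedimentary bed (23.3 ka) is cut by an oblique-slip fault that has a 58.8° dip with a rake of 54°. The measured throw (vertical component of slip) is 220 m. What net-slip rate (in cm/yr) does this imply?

1.36 cm/yr

dip-slip = throw / sin(dip) = 220 / sin(58.8°) = 257.2 m
net slip = dip-slip / sin(rake) = 257.2 / sin(54°) = 317.9 m
rate = 317.9 m / 23.3 ka = 0.0136 m/yr = 1.36 cm/yr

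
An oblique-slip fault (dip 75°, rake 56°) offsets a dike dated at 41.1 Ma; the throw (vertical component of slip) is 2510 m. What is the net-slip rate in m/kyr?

dip-slip = throw / sin(dip) = 2510 / sin(75°) = 2599 m
net slip = dip-slip / sin(rake) = 2599 / sin(56°) = 3134 m
rate = 3134 m / 41.1 Ma = 0.0000763 m/yr = 0.0763 m/kyr

0.0763 m/kyr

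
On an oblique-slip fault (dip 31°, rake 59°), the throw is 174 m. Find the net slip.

394 m

dip-slip = throw / sin(dip) = 174 / sin(31°) = 337.8 m
net slip = dip-slip / sin(rake) = 337.8 / sin(59°) = 394 m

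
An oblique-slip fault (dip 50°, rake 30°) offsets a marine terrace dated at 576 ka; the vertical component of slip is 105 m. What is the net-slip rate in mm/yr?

0.476 mm/yr

dip-slip = throw / sin(dip) = 105 / sin(50°) = 137.1 m
net slip = dip-slip / sin(rake) = 137.1 / sin(30°) = 274.1 m
rate = 274.1 m / 576 ka = 0.000476 m/yr = 0.476 mm/yr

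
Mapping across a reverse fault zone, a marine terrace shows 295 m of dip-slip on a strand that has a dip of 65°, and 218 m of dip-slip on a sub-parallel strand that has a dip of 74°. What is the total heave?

185 m

heave_A = 295 × cos(65°) = 124.7 m
heave_B = 218 × cos(74°) = 60.09 m
total = 124.7 + 60.09 = 185 m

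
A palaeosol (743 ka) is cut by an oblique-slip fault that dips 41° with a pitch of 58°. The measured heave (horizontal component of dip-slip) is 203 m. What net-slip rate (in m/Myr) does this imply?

dip-slip = heave / cos(dip) = 203 / cos(41°) = 269 m
net slip = dip-slip / sin(rake) = 269 / sin(58°) = 317.2 m
rate = 317.2 m / 743 ka = 0.000427 m/yr = 427 m/Myr

427 m/Myr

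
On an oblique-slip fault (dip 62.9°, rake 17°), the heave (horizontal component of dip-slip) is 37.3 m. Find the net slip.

280 m

dip-slip = heave / cos(dip) = 37.3 / cos(62.9°) = 81.88 m
net slip = dip-slip / sin(rake) = 81.88 / sin(17°) = 280 m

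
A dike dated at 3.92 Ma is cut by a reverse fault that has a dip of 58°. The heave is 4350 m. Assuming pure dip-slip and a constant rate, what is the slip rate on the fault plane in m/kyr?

dip-slip = heave / cos(dip) = 4350 m / cos(58°) = 8209 m
rate = 8209 m / 3.92 Ma = 0.00209 m/yr = 2.09 m/kyr

2.09 m/kyr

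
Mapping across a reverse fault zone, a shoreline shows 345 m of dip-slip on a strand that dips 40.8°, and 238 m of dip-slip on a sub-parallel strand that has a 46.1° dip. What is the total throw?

397 m

throw_A = 345 × sin(40.8°) = 225.4 m
throw_B = 238 × sin(46.1°) = 171.5 m
total = 225.4 + 171.5 = 397 m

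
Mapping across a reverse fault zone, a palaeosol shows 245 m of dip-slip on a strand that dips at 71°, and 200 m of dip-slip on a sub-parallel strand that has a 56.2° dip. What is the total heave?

heave_A = 245 × cos(71°) = 79.76 m
heave_B = 200 × cos(56.2°) = 111.3 m
total = 79.76 + 111.3 = 191 m

191 m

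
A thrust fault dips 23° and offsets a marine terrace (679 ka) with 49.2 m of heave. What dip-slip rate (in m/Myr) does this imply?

dip-slip = heave / cos(dip) = 49.2 m / cos(23°) = 53.45 m
rate = 53.45 m / 679 ka = 0.0000787 m/yr = 78.7 m/Myr

78.7 m/Myr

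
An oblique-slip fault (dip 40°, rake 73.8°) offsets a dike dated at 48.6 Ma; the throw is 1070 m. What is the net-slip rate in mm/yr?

0.0357 mm/yr

dip-slip = throw / sin(dip) = 1070 / sin(40°) = 1665 m
net slip = dip-slip / sin(rake) = 1665 / sin(73.8°) = 1733 m
rate = 1733 m / 48.6 Ma = 0.0000357 m/yr = 0.0357 mm/yr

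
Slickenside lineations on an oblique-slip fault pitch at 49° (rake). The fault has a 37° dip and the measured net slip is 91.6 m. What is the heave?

dip-slip = net slip × sin(rake) = 91.6 m × sin(49°) = 69.13 m
heave = dip-slip × cos(dip) = 69.13 × cos(37°) = 55.2 m

55.2 m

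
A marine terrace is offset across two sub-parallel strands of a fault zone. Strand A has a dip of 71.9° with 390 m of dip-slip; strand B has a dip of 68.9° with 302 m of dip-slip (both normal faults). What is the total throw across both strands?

652 m

throw_A = 390 × sin(71.9°) = 370.7 m
throw_B = 302 × sin(68.9°) = 281.8 m
total = 370.7 + 281.8 = 652 m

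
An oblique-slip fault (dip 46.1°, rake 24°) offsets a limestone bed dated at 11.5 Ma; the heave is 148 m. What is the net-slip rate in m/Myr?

dip-slip = heave / cos(dip) = 148 / cos(46.1°) = 213.4 m
net slip = dip-slip / sin(rake) = 213.4 / sin(24°) = 524.8 m
rate = 524.8 m / 11.5 Ma = 0.0000456 m/yr = 45.6 m/Myr

45.6 m/Myr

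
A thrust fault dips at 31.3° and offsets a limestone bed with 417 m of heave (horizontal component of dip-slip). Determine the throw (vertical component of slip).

254 m

throw = heave × tan(dip) = 417 × tan(31.3°) = 254 m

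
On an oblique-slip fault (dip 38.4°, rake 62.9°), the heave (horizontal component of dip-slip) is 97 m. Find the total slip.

139 m

dip-slip = heave / cos(dip) = 97 / cos(38.4°) = 123.8 m
net slip = dip-slip / sin(rake) = 123.8 / sin(62.9°) = 139 m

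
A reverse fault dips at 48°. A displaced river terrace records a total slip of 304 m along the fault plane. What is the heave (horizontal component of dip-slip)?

heave = dip-slip × cos(dip) = 304 m × cos(48°) = 203 m

203 m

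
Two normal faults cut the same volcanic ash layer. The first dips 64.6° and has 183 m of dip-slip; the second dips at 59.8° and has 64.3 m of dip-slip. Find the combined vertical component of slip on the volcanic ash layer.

221 m

throw_A = 183 × sin(64.6°) = 165.3 m
throw_B = 64.3 × sin(59.8°) = 55.57 m
total = 165.3 + 55.57 = 221 m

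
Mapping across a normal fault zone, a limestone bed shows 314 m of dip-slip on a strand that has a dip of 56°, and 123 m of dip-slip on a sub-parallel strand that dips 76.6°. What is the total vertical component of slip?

380 m

throw_A = 314 × sin(56°) = 260.3 m
throw_B = 123 × sin(76.6°) = 119.7 m
total = 260.3 + 119.7 = 380 m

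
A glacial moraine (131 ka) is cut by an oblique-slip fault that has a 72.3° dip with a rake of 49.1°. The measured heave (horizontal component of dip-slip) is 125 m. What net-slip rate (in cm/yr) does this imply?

dip-slip = heave / cos(dip) = 125 / cos(72.3°) = 411.1 m
net slip = dip-slip / sin(rake) = 411.1 / sin(49.1°) = 543.9 m
rate = 543.9 m / 131 ka = 0.00415 m/yr = 0.415 cm/yr

0.415 cm/yr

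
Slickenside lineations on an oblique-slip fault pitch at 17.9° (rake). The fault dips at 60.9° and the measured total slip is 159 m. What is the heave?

23.8 m

dip-slip = net slip × sin(rake) = 159 m × sin(17.9°) = 48.87 m
heave = dip-slip × cos(dip) = 48.87 × cos(60.9°) = 23.8 m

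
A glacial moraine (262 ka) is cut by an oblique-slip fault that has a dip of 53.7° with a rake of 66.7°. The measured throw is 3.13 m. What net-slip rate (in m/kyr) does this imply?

dip-slip = throw / sin(dip) = 3.13 / sin(53.7°) = 3.884 m
net slip = dip-slip / sin(rake) = 3.884 / sin(66.7°) = 4.229 m
rate = 4.229 m / 262 ka = 0.0000161 m/yr = 0.0161 m/kyr

0.0161 m/kyr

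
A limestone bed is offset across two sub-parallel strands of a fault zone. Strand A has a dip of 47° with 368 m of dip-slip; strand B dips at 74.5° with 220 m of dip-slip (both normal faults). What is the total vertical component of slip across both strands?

481 m

throw_A = 368 × sin(47°) = 269.1 m
throw_B = 220 × sin(74.5°) = 212 m
total = 269.1 + 212 = 481 m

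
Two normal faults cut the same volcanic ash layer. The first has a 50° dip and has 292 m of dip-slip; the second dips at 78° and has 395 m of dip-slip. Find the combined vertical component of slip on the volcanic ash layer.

610 m

throw_A = 292 × sin(50°) = 223.7 m
throw_B = 395 × sin(78°) = 386.4 m
total = 223.7 + 386.4 = 610 m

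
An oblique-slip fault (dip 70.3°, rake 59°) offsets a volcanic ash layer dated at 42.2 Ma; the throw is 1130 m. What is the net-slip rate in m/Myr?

33.2 m/Myr

dip-slip = throw / sin(dip) = 1130 / sin(70.3°) = 1200 m
net slip = dip-slip / sin(rake) = 1200 / sin(59°) = 1400 m
rate = 1400 m / 42.2 Ma = 0.0000332 m/yr = 33.2 m/Myr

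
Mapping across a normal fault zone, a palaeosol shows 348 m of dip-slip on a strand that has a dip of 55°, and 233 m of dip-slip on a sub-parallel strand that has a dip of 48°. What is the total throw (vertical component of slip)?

throw_A = 348 × sin(55°) = 285.1 m
throw_B = 233 × sin(48°) = 173.2 m
total = 285.1 + 173.2 = 458 m

458 m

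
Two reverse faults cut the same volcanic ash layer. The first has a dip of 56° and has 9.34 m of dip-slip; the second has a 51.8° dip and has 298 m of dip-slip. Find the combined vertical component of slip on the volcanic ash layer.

242 m

throw_A = 9.34 × sin(56°) = 7.743 m
throw_B = 298 × sin(51.8°) = 234.2 m
total = 7.743 + 234.2 = 242 m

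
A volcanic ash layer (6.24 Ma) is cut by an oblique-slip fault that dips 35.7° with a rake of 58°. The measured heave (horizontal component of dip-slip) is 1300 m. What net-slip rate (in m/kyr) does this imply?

0.303 m/kyr

dip-slip = heave / cos(dip) = 1300 / cos(35.7°) = 1601 m
net slip = dip-slip / sin(rake) = 1601 / sin(58°) = 1888 m
rate = 1888 m / 6.24 Ma = 0.000303 m/yr = 0.303 m/kyr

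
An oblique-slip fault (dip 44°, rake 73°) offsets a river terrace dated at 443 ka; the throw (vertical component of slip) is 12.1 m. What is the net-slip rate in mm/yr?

0.0411 mm/yr

dip-slip = throw / sin(dip) = 12.1 / sin(44°) = 17.42 m
net slip = dip-slip / sin(rake) = 17.42 / sin(73°) = 18.21 m
rate = 18.21 m / 443 ka = 0.0000411 m/yr = 0.0411 mm/yr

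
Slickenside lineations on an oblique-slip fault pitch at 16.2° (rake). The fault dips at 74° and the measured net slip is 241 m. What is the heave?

dip-slip = net slip × sin(rake) = 241 m × sin(16.2°) = 67.24 m
heave = dip-slip × cos(dip) = 67.24 × cos(74°) = 18.5 m

18.5 m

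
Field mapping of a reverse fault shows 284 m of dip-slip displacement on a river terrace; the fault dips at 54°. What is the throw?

throw = dip-slip × sin(dip) = 284 m × sin(54°) = 230 m

230 m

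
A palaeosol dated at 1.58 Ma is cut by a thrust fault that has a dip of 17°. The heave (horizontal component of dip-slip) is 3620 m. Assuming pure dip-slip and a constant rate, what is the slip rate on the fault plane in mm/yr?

2.40 mm/yr

dip-slip = heave / cos(dip) = 3620 m / cos(17°) = 3785 m
rate = 3785 m / 1.58 Ma = 0.00240 m/yr = 2.40 mm/yr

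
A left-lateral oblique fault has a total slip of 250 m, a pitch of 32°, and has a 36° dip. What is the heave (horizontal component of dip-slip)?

dip-slip = net slip × sin(rake) = 250 m × sin(32°) = 132.5 m
heave = dip-slip × cos(dip) = 132.5 × cos(36°) = 107 m

107 m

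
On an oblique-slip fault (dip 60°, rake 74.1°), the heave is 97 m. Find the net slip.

202 m

dip-slip = heave / cos(dip) = 97 / cos(60°) = 194 m
net slip = dip-slip / sin(rake) = 194 / sin(74.1°) = 202 m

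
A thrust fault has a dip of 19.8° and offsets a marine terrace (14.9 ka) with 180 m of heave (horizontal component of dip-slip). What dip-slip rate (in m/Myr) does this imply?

dip-slip = heave / cos(dip) = 180 m / cos(19.8°) = 191.3 m
rate = 191.3 m / 14.9 ka = 0.0128 m/yr = 12800 m/Myr

12800 m/Myr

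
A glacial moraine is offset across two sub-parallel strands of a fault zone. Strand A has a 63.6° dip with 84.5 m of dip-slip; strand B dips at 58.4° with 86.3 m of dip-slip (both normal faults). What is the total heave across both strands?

heave_A = 84.5 × cos(63.6°) = 37.57 m
heave_B = 86.3 × cos(58.4°) = 45.22 m
total = 37.57 + 45.22 = 82.8 m

82.8 m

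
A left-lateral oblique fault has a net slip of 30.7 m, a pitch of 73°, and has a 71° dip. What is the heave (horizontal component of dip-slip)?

9.56 m

dip-slip = net slip × sin(rake) = 30.7 m × sin(73°) = 29.36 m
heave = dip-slip × cos(dip) = 29.36 × cos(71°) = 9.56 m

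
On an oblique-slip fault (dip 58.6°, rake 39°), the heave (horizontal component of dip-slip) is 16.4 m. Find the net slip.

dip-slip = heave / cos(dip) = 16.4 / cos(58.6°) = 31.48 m
net slip = dip-slip / sin(rake) = 31.48 / sin(39°) = 50 m

50 m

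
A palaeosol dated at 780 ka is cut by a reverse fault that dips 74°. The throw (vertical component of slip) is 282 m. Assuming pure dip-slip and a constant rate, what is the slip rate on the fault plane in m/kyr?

0.376 m/kyr

dip-slip = throw / sin(dip) = 282 m / sin(74°) = 293.4 m
rate = 293.4 m / 780 ka = 0.000376 m/yr = 0.376 m/kyr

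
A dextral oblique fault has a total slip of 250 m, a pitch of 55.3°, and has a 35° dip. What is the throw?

118 m

dip-slip = net slip × sin(rake) = 250 m × sin(55.3°) = 205.5 m
throw = dip-slip × sin(dip) = 205.5 × sin(35°) = 118 m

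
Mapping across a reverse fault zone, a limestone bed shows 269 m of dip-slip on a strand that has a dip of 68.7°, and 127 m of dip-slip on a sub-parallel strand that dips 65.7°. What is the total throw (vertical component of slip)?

366 m

throw_A = 269 × sin(68.7°) = 250.6 m
throw_B = 127 × sin(65.7°) = 115.7 m
total = 250.6 + 115.7 = 366 m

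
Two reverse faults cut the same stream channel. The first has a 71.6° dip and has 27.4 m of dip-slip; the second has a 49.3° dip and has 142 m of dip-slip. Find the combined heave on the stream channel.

101 m

heave_A = 27.4 × cos(71.6°) = 8.649 m
heave_B = 142 × cos(49.3°) = 92.60 m
total = 8.649 + 92.60 = 101 m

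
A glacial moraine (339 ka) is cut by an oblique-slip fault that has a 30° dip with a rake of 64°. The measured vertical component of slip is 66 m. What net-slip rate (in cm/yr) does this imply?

0.0433 cm/yr

dip-slip = throw / sin(dip) = 66 / sin(30°) = 132 m
net slip = dip-slip / sin(rake) = 132 / sin(64°) = 146.9 m
rate = 146.9 m / 339 ka = 0.000433 m/yr = 0.0433 cm/yr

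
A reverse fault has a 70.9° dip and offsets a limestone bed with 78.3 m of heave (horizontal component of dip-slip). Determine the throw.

226 m

throw = heave × tan(dip) = 78.3 × tan(70.9°) = 226 m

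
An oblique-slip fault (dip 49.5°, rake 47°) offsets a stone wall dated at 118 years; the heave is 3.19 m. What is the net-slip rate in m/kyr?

dip-slip = heave / cos(dip) = 3.19 / cos(49.5°) = 4.912 m
net slip = dip-slip / sin(rake) = 4.912 / sin(47°) = 6.716 m
rate = 6.716 m / 118 years = 0.0569 m/yr = 56.9 m/kyr

56.9 m/kyr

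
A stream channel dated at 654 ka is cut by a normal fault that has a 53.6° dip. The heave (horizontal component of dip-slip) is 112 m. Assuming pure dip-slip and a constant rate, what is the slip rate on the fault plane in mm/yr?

dip-slip = heave / cos(dip) = 112 m / cos(53.6°) = 188.7 m
rate = 188.7 m / 654 ka = 0.000289 m/yr = 0.289 mm/yr

0.289 mm/yr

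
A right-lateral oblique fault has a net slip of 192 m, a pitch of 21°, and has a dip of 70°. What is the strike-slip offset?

179 m

strike-slip = net slip × cos(rake) = 192 m × cos(21°) = 179 m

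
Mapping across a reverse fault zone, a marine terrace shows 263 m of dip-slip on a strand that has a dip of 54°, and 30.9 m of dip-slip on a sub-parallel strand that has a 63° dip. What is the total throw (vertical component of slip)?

throw_A = 263 × sin(54°) = 212.8 m
throw_B = 30.9 × sin(63°) = 27.53 m
total = 212.8 + 27.53 = 240 m

240 m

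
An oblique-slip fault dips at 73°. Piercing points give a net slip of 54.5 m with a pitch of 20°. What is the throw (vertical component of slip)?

dip-slip = net slip × sin(rake) = 54.5 m × sin(20°) = 18.64 m
throw = dip-slip × sin(dip) = 18.64 × sin(73°) = 17.8 m

17.8 m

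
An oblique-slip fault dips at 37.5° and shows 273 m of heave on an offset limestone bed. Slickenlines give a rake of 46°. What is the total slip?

dip-slip = heave / cos(dip) = 273 / cos(37.5°) = 344.1 m
net slip = dip-slip / sin(rake) = 344.1 / sin(46°) = 478 m

478 m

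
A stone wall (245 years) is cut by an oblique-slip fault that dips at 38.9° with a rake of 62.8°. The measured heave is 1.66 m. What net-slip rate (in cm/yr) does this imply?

0.979 cm/yr

dip-slip = heave / cos(dip) = 1.66 / cos(38.9°) = 2.133 m
net slip = dip-slip / sin(rake) = 2.133 / sin(62.8°) = 2.398 m
rate = 2.398 m / 245 years = 0.00979 m/yr = 0.979 cm/yr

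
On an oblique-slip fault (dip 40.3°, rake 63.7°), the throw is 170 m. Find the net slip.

dip-slip = throw / sin(dip) = 170 / sin(40.3°) = 262.8 m
net slip = dip-slip / sin(rake) = 262.8 / sin(63.7°) = 293 m

293 m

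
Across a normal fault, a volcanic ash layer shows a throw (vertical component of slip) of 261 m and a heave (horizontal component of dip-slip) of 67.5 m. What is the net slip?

net slip = √(throw² + heave²) = √(261² + 67.5²) = 270 m

270 m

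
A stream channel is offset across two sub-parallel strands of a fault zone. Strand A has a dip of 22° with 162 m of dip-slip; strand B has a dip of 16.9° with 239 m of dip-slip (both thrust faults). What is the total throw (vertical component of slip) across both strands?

throw_A = 162 × sin(22°) = 60.69 m
throw_B = 239 × sin(16.9°) = 69.48 m
total = 60.69 + 69.48 = 130 m

130 m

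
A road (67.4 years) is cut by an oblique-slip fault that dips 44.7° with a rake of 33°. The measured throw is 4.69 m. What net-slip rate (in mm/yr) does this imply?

182 mm/yr

dip-slip = throw / sin(dip) = 4.69 / sin(44.7°) = 6.668 m
net slip = dip-slip / sin(rake) = 6.668 / sin(33°) = 12.24 m
rate = 12.24 m / 67.4 years = 0.182 m/yr = 182 mm/yr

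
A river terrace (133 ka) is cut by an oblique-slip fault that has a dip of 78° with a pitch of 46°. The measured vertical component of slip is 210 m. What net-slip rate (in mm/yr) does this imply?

dip-slip = throw / sin(dip) = 210 / sin(78°) = 214.7 m
net slip = dip-slip / sin(rake) = 214.7 / sin(46°) = 298.5 m
rate = 298.5 m / 133 ka = 0.00224 m/yr = 2.24 mm/yr

2.24 mm/yr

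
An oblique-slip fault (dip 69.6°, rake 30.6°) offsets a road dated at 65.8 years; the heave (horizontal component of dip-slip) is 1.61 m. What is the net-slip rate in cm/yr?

13.8 cm/yr

dip-slip = heave / cos(dip) = 1.61 / cos(69.6°) = 4.619 m
net slip = dip-slip / sin(rake) = 4.619 / sin(30.6°) = 9.074 m
rate = 9.074 m / 65.8 years = 0.138 m/yr = 13.8 cm/yr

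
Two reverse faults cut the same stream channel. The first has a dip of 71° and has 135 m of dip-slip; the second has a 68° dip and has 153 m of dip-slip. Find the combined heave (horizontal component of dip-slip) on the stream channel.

101 m

heave_A = 135 × cos(71°) = 43.95 m
heave_B = 153 × cos(68°) = 57.31 m
total = 43.95 + 57.31 = 101 m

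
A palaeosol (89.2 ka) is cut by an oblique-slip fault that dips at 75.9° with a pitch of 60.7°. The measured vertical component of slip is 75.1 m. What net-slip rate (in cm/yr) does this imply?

0.0995 cm/yr

dip-slip = throw / sin(dip) = 75.1 / sin(75.9°) = 77.43 m
net slip = dip-slip / sin(rake) = 77.43 / sin(60.7°) = 88.79 m
rate = 88.79 m / 89.2 ka = 0.000995 m/yr = 0.0995 cm/yr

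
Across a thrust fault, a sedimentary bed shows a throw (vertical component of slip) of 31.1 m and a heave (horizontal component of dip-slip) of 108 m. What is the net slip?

net slip = √(throw² + heave²) = √(31.1² + 108²) = 112 m

112 m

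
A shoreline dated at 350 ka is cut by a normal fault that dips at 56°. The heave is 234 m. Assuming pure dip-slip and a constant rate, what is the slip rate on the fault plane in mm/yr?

dip-slip = heave / cos(dip) = 234 m / cos(56°) = 418.5 m
rate = 418.5 m / 350 ka = 0.00120 m/yr = 1.20 mm/yr

1.20 mm/yr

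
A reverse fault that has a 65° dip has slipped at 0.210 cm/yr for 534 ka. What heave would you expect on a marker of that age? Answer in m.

474 m

dip-slip = rate × time = 0.210 cm/yr × 534 ka = 1121 m
heave = dip-slip × cos(dip) = 1121 × cos(65°) = 474 m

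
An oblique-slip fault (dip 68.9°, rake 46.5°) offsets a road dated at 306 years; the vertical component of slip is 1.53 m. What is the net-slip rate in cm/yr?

0.739 cm/yr

dip-slip = throw / sin(dip) = 1.53 / sin(68.9°) = 1.640 m
net slip = dip-slip / sin(rake) = 1.640 / sin(46.5°) = 2.261 m
rate = 2.261 m / 306 years = 0.00739 m/yr = 0.739 cm/yr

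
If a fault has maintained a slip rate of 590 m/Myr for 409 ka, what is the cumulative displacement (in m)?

slip = rate × time = 590 m/Myr × 409 ka = 241 m

241 m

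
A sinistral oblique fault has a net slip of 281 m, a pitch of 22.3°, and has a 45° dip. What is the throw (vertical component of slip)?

75.4 m

dip-slip = net slip × sin(rake) = 281 m × sin(22.3°) = 106.6 m
throw = dip-slip × sin(dip) = 106.6 × sin(45°) = 75.4 m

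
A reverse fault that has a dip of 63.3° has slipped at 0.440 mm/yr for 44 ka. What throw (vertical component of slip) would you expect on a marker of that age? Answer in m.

17.3 m

dip-slip = rate × time = 0.440 mm/yr × 44 ka = 19.36 m
throw = dip-slip × sin(dip) = 19.36 × sin(63.3°) = 17.3 m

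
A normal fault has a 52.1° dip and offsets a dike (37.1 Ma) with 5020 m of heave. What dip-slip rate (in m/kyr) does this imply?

0.220 m/kyr

dip-slip = heave / cos(dip) = 5020 m / cos(52.1°) = 8172 m
rate = 8172 m / 37.1 Ma = 0.000220 m/yr = 0.220 m/kyr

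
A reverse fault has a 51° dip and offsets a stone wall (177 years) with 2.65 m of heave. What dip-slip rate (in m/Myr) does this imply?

dip-slip = heave / cos(dip) = 2.65 m / cos(51°) = 4.211 m
rate = 4.211 m / 177 years = 0.0238 m/yr = 23800 m/Myr

23800 m/Myr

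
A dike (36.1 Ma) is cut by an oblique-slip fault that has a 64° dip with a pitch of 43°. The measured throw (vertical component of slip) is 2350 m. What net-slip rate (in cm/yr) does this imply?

0.0106 cm/yr

dip-slip = throw / sin(dip) = 2350 / sin(64°) = 2615 m
net slip = dip-slip / sin(rake) = 2615 / sin(43°) = 3834 m
rate = 3834 m / 36.1 Ma = 0.000106 m/yr = 0.0106 cm/yr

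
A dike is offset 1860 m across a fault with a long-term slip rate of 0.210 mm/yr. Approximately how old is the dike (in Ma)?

8.86 Ma

age = offset / rate = 1860 m / (0.210 mm/yr) = 8.86e+06 yr = 8.86 Ma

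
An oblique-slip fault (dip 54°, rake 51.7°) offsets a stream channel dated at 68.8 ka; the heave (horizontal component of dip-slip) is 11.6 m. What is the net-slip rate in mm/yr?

0.366 mm/yr

dip-slip = heave / cos(dip) = 11.6 / cos(54°) = 19.74 m
net slip = dip-slip / sin(rake) = 19.74 / sin(51.7°) = 25.15 m
rate = 25.15 m / 68.8 ka = 0.000366 m/yr = 0.366 mm/yr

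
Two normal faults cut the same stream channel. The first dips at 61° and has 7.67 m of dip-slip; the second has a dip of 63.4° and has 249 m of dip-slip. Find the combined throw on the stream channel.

229 m

throw_A = 7.67 × sin(61°) = 6.708 m
throw_B = 249 × sin(63.4°) = 222.6 m
total = 6.708 + 222.6 = 229 m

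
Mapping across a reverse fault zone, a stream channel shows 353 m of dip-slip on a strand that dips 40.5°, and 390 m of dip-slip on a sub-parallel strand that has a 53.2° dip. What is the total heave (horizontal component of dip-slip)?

heave_A = 353 × cos(40.5°) = 268.4 m
heave_B = 390 × cos(53.2°) = 233.6 m
total = 268.4 + 233.6 = 502 m

502 m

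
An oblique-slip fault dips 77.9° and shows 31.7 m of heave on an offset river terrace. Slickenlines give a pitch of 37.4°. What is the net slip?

249 m

dip-slip = heave / cos(dip) = 31.7 / cos(77.9°) = 151.2 m
net slip = dip-slip / sin(rake) = 151.2 / sin(37.4°) = 249 m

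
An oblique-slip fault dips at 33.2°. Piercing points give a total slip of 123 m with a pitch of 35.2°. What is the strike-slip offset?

101 m

strike-slip = net slip × cos(rake) = 123 m × cos(35.2°) = 101 m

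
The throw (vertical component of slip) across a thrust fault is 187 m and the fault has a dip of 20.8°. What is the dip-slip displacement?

dip-slip = throw / sin(dip) = 187 / sin(20.8°) = 527 m

527 m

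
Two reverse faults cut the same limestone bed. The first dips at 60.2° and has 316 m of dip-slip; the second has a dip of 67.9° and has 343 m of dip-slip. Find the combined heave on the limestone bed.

286 m

heave_A = 316 × cos(60.2°) = 157 m
heave_B = 343 × cos(67.9°) = 129 m
total = 157 + 129 = 286 m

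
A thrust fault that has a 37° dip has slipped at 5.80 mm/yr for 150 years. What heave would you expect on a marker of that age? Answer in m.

dip-slip = rate × time = 5.80 mm/yr × 150 years = 0.8700 m
heave = dip-slip × cos(dip) = 0.8700 × cos(37°) = 0.695 m

0.695 m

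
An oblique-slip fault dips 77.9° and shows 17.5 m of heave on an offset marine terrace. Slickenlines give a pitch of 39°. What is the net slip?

133 m

dip-slip = heave / cos(dip) = 17.5 / cos(77.9°) = 83.48 m
net slip = dip-slip / sin(rake) = 83.48 / sin(39°) = 133 m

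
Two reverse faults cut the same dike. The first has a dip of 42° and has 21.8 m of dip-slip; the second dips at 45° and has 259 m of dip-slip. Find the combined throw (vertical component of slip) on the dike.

198 m

throw_A = 21.8 × sin(42°) = 14.59 m
throw_B = 259 × sin(45°) = 183.1 m
total = 14.59 + 183.1 = 198 m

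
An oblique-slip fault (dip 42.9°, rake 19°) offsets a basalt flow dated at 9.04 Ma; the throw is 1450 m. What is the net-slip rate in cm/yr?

0.0724 cm/yr

dip-slip = throw / sin(dip) = 1450 / sin(42.9°) = 2130 m
net slip = dip-slip / sin(rake) = 2130 / sin(19°) = 6543 m
rate = 6543 m / 9.04 Ma = 0.000724 m/yr = 0.0724 cm/yr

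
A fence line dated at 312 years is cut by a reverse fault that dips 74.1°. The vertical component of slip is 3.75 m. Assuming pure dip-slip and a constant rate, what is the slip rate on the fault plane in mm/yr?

12.5 mm/yr

dip-slip = throw / sin(dip) = 3.75 m / sin(74.1°) = 3.899 m
rate = 3.899 m / 312 years = 0.0125 m/yr = 12.5 mm/yr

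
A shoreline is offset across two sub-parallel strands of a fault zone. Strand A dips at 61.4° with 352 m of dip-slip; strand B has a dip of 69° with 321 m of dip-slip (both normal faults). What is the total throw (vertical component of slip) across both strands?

609 m

throw_A = 352 × sin(61.4°) = 309.1 m
throw_B = 321 × sin(69°) = 299.7 m
total = 309.1 + 299.7 = 609 m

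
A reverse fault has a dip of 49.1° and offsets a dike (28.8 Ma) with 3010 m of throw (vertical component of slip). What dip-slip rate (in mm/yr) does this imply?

0.138 mm/yr

dip-slip = throw / sin(dip) = 3010 m / sin(49.1°) = 3982 m
rate = 3982 m / 28.8 Ma = 0.000138 m/yr = 0.138 mm/yr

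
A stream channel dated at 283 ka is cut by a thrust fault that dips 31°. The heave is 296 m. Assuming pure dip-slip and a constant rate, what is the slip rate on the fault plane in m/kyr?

dip-slip = heave / cos(dip) = 296 m / cos(31°) = 345.3 m
rate = 345.3 m / 283 ka = 0.00122 m/yr = 1.22 m/kyr

1.22 m/kyr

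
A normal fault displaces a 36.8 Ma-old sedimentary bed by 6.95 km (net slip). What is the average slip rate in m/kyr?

rate = 6.95 km / 36.8 Ma = 0.000189 m/yr = 0.189 m/kyr

0.189 m/kyr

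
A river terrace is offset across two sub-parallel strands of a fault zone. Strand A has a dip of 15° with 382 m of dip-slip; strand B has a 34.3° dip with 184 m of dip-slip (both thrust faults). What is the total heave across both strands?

521 m

heave_A = 382 × cos(15°) = 369 m
heave_B = 184 × cos(34.3°) = 152 m
total = 369 + 152 = 521 m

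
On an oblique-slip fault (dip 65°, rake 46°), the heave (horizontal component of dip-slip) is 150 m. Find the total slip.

dip-slip = heave / cos(dip) = 150 / cos(65°) = 354.9 m
net slip = dip-slip / sin(rake) = 354.9 / sin(46°) = 493 m

493 m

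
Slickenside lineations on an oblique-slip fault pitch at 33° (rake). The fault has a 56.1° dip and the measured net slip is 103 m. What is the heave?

31.3 m

dip-slip = net slip × sin(rake) = 103 m × sin(33°) = 56.10 m
heave = dip-slip × cos(dip) = 56.10 × cos(56.1°) = 31.3 m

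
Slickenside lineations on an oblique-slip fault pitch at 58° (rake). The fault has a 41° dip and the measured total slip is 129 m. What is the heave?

82.6 m

dip-slip = net slip × sin(rake) = 129 m × sin(58°) = 109.4 m
heave = dip-slip × cos(dip) = 109.4 × cos(41°) = 82.6 m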